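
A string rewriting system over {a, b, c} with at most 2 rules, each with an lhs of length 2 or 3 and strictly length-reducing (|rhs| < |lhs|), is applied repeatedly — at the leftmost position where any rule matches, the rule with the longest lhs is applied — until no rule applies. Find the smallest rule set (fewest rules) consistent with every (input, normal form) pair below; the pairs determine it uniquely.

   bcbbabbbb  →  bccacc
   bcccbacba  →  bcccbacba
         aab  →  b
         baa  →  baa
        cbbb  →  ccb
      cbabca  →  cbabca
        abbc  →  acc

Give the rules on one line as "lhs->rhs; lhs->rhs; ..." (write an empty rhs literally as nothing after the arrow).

aab->b; bb->c

  | bcbbabbbb => bccabbbb => bccacbb => bccacc
  | bcccbacba
  | aab => b
  | baa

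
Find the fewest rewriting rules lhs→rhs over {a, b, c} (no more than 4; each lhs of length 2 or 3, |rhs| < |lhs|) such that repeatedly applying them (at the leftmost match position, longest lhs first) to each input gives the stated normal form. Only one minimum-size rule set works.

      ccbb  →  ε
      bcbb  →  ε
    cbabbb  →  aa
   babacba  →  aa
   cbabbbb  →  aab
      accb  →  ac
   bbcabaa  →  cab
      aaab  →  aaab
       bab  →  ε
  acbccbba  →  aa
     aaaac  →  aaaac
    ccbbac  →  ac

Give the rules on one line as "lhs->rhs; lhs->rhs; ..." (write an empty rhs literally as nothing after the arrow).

ba->b; bb->; bbb->a; cb->

  | ccbb => cb => ε
  | bcbb => bb => ε
  | cbabbb => abbb => aa
  | babacba => bbacba => acba => aa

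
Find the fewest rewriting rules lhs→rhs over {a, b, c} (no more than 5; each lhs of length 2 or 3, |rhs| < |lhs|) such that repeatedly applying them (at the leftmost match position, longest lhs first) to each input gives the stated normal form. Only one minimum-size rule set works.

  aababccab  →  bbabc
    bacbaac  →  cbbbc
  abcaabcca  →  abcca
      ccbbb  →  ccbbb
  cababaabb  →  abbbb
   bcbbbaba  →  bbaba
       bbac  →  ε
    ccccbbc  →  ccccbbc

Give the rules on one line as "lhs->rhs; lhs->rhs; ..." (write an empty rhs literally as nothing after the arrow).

aa->b; bac->cb; bcb->; cab->

  | aababccab => bbabccab => bbabc
  | bacbaac => cbbaac => cbbbc
  | abcaabcca => abcbbcca => abcca
  | ccbbb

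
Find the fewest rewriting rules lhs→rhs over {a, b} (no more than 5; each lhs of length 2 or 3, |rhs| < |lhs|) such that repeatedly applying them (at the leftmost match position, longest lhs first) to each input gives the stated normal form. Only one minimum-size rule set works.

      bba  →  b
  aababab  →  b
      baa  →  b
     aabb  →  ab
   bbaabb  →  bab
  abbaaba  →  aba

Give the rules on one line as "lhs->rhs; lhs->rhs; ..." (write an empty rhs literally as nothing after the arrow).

  | bba => aa => b
  | aababab => bbabab => aabab => bbab => aab => bb => b
  | baa => bb => b
  | aabb => bbb => ab

aa->b; bb->b; bba->aa; bbb->ab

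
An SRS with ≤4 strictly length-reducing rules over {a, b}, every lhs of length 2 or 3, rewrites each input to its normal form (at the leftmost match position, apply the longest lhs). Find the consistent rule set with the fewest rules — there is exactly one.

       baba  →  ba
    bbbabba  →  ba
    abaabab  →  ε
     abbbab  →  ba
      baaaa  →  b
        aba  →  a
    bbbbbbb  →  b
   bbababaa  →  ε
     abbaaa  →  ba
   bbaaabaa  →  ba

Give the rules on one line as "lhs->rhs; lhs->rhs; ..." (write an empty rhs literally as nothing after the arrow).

aa->; aab->ba; ab->; bb->a

  | baba => ba
  | bbbabba => ababba => abba => ba
  | abaabab => aabab => baab => bba => aa => ε
  | abbbab => bbab => aab => ba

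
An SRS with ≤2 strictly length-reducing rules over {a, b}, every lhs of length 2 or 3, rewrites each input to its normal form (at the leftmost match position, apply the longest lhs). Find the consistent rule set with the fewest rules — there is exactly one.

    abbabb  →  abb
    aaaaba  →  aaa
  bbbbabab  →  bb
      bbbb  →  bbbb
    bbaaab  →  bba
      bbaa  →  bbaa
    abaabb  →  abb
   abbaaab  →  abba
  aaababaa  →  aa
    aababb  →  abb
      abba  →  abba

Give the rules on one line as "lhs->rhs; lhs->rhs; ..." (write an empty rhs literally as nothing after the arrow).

  | abbabb => abb
  | aaaaba => aaa
  | bbbbabab => bbbab => bb
  | bbbb

aab->; bab->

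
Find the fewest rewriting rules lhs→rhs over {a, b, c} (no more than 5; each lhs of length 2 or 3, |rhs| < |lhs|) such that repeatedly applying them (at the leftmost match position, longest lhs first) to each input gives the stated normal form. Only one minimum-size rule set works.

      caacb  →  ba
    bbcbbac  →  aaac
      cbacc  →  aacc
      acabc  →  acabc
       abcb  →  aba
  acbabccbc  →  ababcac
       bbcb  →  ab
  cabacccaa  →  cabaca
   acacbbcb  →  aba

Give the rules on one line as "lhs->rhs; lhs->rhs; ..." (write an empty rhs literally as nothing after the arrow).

acb->ab; bb->a; caa->b; cb->a

  | caacb => bcb => ba
  | bbcbbac => acbbac => abbac => aaac
  | cbacc => aacc
  | acabc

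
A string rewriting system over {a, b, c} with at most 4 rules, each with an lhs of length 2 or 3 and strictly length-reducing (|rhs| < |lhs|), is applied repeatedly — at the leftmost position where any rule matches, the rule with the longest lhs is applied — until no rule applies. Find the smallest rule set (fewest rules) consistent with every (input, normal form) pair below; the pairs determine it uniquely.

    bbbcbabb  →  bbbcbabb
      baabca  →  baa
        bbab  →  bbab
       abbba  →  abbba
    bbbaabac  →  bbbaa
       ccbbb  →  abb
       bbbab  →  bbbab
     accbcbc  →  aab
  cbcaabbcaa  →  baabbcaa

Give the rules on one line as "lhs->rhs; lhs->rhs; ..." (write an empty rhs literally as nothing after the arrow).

  | bbbcbabb
  | baabca => baa
  | bbab
  | abbba

abc->; bac->; cbc->b; ccb->a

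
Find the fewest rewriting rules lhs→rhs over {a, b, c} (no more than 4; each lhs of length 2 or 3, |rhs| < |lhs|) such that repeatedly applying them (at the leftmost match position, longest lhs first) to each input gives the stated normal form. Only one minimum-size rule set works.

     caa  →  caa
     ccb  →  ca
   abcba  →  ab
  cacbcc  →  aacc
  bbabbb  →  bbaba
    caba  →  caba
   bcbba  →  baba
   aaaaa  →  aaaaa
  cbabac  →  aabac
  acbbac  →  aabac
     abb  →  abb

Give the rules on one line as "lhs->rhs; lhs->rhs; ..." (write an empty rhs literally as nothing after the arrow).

  | caa
  | ccb => ca
  | abcba => abaa => ab
  | cacbcc => acbcc => aacc

baa->b; bbb->ba; cac->ac; cb->a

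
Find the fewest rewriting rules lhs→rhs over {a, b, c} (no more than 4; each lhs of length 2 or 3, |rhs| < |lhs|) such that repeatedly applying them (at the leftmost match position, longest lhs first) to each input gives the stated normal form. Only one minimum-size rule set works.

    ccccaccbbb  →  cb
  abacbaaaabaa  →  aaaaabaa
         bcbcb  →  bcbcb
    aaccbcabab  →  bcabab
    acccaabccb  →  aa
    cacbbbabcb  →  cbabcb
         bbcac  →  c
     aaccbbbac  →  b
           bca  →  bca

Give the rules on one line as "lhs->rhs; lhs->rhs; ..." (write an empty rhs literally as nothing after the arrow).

ac->; bb->; cc->

  | ccccaccbbb => ccaccbbb => accbbb => cbbb => cb
  | abacbaaaabaa => abbaaaabaa => aaaaabaa
  | bcbcb
  | aaccbcabab => acbcabab => bcabab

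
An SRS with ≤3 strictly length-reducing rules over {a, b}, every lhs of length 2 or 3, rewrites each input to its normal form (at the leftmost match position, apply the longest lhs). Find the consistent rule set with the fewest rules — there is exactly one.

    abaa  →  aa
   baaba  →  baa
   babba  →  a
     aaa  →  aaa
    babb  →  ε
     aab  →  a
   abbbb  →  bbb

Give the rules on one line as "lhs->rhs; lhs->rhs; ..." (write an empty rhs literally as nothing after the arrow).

ab->; bab->a

  | abaa => aa
  | baaba => baa
  | babba => aba => a
  | aaa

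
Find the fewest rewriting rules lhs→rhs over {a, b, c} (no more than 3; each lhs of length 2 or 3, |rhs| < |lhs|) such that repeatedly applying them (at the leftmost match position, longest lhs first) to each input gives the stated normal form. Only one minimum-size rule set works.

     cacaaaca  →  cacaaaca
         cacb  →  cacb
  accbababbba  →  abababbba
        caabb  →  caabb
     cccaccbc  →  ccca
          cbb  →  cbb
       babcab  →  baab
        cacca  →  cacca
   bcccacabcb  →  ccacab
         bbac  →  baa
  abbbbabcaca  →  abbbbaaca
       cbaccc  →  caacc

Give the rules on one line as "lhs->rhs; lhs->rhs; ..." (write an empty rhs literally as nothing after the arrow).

  | cacaaaca
  | cacb
  | accbababbba => abababbba
  | caabb

bac->aa; bc->; ccb->b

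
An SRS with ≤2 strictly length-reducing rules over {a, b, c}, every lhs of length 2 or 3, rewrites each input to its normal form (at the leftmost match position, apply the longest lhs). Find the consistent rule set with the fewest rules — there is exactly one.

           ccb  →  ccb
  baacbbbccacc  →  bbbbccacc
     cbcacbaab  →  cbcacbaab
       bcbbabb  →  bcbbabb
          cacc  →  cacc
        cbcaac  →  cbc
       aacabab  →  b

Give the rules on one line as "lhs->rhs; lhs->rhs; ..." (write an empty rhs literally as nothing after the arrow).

  | ccb
  | baacbbbccacc => bbbbccacc
  | cbcacbaab
  | bcbbabb

aac->; aba->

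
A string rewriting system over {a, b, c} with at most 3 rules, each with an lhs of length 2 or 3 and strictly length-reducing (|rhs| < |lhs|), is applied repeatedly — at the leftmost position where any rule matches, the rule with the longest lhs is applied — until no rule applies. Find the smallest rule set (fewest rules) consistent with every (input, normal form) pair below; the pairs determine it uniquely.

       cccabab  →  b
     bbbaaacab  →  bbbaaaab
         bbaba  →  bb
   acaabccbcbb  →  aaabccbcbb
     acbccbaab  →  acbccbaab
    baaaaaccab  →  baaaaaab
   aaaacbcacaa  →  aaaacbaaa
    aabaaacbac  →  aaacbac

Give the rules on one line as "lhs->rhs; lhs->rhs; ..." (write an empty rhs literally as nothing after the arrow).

  | cccabab => ccabab => cabab => abab => b
  | bbbaaacab => bbbaaaab
  | bbaba => bb
  | acaabccbcbb => aaabccbcbb

aba->; ca->a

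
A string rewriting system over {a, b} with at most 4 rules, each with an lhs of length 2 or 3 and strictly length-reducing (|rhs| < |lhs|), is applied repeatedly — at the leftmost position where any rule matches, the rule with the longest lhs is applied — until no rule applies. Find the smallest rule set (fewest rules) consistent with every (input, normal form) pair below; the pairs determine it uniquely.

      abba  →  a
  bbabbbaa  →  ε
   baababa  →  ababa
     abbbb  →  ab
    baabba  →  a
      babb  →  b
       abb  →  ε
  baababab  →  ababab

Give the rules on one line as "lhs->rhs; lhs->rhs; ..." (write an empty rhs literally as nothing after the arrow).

  | abba => aaa => a
  | bbabbbaa => aabbbaa => bbbbaa => abbaa => aaaa => aa => ε
  | baababa => bbbaba => ababa
  | abbbb => aabb => bbb => ab

aa->; aab->bb; bb->a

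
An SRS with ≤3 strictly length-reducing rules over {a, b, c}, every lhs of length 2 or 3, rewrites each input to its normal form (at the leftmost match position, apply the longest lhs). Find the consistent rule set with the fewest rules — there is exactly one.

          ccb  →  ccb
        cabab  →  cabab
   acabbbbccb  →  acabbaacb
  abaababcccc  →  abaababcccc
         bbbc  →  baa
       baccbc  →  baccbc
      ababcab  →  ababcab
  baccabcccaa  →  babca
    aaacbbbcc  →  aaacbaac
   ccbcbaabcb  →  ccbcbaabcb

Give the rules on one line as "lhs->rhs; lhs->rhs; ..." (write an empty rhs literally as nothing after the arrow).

bbc->aa; cca->

  | ccb
  | cabab
  | acabbbbccb => acabbaacb
  | abaababcccc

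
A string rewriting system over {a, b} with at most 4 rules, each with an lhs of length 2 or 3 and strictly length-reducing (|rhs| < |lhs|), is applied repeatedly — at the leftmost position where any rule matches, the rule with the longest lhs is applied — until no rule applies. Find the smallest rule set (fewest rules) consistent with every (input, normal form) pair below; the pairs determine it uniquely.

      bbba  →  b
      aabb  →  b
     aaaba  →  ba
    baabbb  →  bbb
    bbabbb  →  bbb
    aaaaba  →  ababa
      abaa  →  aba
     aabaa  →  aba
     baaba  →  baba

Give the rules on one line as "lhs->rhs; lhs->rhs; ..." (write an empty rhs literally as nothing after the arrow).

aa->a; aaa->ab; abb->b; bba->

  | bbba => b
  | aabb => abb => b
  | aaaba => abba => ba
  | baabbb => babbb => bbb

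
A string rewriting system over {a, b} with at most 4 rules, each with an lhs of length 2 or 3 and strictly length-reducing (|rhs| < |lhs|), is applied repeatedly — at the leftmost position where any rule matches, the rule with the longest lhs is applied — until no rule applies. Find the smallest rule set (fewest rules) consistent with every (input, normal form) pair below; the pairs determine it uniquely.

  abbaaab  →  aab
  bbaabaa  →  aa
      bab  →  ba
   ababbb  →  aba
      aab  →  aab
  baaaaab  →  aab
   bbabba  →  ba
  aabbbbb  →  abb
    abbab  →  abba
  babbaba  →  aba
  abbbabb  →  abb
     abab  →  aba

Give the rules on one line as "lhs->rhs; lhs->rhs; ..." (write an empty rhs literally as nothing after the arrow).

  | abbaaab => abaab => aab
  | bbaabaa => babaa => baaa => aa
  | bab => ba
  | ababbb => ababb => abab => aba

aaa->a; baa->a; bab->ba; bbb->a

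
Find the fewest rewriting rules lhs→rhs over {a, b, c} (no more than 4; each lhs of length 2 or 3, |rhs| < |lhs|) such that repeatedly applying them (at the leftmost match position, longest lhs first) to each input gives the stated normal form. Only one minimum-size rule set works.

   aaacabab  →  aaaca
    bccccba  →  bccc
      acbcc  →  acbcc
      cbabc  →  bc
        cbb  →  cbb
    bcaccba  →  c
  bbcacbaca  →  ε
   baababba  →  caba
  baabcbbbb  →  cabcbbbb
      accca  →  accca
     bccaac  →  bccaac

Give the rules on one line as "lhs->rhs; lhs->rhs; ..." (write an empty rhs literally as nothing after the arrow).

  | aaacabab => aaaca
  | bccccba => bccc
  | acbcc
  | cbabc => bc

baa->ca; bab->; bca->; cba->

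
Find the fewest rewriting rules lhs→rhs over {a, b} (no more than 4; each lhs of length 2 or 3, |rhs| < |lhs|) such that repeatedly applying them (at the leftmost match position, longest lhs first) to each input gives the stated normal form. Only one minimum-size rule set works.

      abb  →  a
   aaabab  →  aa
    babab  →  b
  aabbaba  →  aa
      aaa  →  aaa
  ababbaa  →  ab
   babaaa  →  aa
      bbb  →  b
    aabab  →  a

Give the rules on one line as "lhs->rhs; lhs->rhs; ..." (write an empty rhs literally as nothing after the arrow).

aab->a; aba->ab; ba->; bb->

  | abb => a
  | aaabab => aaab => aa
  | babab => bab => b
  | aabbaba => ababa => abba => aa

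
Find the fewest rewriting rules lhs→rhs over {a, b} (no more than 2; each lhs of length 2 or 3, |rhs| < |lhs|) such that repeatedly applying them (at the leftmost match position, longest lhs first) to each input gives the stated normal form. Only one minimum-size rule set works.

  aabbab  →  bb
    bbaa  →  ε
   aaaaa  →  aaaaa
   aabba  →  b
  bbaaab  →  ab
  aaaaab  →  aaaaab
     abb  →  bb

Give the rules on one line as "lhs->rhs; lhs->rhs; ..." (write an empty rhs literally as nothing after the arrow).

abb->bb; ba->

  | aabbab => abbab => bbab => bb
  | bbaa => ba => ε
  | aaaaa
  | aabba => abba => bba => b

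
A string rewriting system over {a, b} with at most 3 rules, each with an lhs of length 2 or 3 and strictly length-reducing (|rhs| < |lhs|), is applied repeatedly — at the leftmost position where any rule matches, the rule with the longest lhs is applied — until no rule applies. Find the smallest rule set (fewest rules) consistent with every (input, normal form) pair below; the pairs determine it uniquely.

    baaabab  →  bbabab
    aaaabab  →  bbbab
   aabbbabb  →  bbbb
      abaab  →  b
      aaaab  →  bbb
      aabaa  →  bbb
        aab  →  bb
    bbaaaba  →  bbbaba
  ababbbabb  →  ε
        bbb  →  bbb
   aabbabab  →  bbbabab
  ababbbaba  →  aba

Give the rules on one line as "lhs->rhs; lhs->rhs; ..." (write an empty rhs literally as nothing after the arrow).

aa->b; abb->

  | baaabab => bbabab
  | aaaabab => baabab => bbbab
  | aabbbabb => bbbbabb => bbbb
  | abaab => abbb => b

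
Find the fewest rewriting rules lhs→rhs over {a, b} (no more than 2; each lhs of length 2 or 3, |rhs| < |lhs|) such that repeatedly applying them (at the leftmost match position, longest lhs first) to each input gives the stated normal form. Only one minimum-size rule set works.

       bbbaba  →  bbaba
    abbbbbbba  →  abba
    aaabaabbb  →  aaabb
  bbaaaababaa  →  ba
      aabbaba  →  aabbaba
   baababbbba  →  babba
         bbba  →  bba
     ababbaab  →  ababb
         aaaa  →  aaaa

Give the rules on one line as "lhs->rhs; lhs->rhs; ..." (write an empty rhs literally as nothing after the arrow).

  | bbbaba => bbaba
  | abbbbbbba => abbbbbba => abbbbba => abbbba => abbba => abba
  | aaabaabbb => aaabbb => aaabb
  | bbaaaababaa => baababaa => babaa => ba

baa->; bbb->bb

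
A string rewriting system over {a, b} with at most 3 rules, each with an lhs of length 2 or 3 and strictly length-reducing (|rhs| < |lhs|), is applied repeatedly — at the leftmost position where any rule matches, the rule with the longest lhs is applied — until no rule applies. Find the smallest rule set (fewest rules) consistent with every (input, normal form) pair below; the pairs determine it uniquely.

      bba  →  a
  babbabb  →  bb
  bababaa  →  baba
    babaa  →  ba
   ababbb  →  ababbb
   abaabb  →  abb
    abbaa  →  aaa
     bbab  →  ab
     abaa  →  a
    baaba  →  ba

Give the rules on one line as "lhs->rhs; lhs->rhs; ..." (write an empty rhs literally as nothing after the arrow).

  | bba => a
  | babbabb => baabb => bb
  | bababaa => baba
  | babaa => ba

baa->; bba->a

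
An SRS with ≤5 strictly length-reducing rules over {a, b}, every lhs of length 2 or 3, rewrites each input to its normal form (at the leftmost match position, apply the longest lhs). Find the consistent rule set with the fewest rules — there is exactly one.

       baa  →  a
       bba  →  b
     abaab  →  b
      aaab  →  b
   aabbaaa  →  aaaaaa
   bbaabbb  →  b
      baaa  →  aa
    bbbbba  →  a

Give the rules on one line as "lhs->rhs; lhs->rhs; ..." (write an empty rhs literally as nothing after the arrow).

ab->b; abb->aa; baa->a; bba->ab

  | baa => a
  | bba => ab => b
  | abaab => baab => ab => b
  | aaab => aab => ab => b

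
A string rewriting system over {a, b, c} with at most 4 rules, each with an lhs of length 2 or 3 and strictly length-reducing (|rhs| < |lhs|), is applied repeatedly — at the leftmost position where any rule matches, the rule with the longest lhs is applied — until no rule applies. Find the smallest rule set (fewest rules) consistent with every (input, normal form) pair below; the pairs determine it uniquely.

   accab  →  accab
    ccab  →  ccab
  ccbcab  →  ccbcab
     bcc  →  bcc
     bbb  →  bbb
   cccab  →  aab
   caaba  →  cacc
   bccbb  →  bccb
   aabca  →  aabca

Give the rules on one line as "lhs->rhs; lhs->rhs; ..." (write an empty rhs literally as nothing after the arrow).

aba->cc; cbb->cb; ccc->a

  | accab
  | ccab
  | ccbcab
  | bcc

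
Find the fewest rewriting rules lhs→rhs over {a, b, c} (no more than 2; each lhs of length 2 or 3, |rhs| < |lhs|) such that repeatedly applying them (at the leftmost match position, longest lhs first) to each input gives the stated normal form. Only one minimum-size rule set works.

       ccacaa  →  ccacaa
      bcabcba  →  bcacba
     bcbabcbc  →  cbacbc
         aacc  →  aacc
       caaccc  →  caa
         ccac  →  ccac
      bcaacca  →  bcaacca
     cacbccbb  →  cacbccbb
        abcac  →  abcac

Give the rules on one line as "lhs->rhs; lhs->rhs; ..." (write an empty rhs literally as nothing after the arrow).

  | ccacaa
  | bcabcba => bcacba
  | bcbabcbc => cbabcbc => cbacbc
  | aacc

bcb->cb; ccc->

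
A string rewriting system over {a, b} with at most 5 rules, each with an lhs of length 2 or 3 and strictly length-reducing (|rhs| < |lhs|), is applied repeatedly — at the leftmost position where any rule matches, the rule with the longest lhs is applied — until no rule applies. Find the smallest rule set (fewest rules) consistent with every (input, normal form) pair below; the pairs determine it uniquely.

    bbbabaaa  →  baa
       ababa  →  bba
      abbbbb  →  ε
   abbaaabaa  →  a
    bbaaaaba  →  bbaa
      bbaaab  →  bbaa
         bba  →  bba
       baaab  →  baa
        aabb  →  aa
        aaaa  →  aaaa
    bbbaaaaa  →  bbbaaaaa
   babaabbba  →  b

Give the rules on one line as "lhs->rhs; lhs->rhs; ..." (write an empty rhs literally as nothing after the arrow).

  | bbbabaaa => bbabaaa => babaaa => abaaa => baa
  | ababa => bba
  | abbbbb => abbb => ab => ε
  | abbaaabaa => aaaabaa => aaaba => aab => a

ab->; aba->b; abb->a; bab->ab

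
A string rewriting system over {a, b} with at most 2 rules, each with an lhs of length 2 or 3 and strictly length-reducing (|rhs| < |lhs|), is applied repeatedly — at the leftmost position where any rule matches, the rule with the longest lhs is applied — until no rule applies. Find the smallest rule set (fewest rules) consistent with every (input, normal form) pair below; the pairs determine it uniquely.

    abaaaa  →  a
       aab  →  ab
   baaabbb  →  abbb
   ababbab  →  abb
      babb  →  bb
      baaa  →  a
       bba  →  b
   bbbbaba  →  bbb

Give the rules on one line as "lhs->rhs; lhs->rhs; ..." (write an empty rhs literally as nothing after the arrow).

  | abaaaa => aaaa => aaa => aa => a
  | aab => ab
  | baaabbb => aabbb => abbb
  | ababbab => abbab => abb

aa->a; ba->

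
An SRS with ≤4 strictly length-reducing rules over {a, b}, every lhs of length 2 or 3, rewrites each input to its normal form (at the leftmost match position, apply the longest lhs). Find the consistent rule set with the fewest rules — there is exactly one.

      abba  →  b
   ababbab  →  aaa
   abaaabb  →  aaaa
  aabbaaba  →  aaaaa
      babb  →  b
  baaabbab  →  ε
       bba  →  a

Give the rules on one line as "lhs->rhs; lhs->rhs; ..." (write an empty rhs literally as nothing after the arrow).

ab->a; abb->ba; ba->b; bb->

  | abba => baa => ba => b
  | ababbab => aabbab => abaab => aaab => aaa
  | abaaabb => aaaabb => aaaba => aaaa
  | aabbaaba => abaaaba => aaaaba => aaaaa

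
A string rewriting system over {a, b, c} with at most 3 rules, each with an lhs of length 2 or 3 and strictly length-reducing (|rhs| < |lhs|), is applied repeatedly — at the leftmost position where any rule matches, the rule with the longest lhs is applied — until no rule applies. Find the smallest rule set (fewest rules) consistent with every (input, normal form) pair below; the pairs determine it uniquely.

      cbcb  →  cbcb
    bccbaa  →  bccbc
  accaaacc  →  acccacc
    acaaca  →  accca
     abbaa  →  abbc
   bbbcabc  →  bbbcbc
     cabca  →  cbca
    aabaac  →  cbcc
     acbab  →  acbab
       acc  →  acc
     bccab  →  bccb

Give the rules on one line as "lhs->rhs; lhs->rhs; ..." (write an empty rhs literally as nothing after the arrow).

aa->c; cab->cb

  | cbcb
  | bccbaa => bccbc
  | accaaacc => acccacc
  | acaaca => accca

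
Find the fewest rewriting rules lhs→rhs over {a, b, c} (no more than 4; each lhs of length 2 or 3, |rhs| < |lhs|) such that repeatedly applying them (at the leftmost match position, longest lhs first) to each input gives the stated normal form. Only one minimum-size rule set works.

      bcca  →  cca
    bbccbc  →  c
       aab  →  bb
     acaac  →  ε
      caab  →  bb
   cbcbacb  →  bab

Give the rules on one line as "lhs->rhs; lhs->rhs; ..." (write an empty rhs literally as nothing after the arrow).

  | bcca => cca
  | bbccbc => bccbc => ccbc => cbc => bc => c
  | aab => bb
  | acaac => acbc => abc => ε

aa->b; abc->; bc->c; cb->b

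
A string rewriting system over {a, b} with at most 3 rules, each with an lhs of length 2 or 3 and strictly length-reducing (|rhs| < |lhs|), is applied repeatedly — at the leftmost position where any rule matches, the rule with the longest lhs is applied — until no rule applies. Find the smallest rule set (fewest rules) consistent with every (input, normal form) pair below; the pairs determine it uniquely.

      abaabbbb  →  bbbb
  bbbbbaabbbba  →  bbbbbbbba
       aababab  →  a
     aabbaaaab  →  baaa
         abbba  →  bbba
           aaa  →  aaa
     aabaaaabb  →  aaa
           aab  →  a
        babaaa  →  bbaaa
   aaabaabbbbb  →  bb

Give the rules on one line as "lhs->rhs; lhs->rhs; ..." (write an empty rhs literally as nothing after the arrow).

aab->a; ab->b

  | abaabbbb => baabbbb => babbb => bbbb
  | bbbbbaabbbba => bbbbbabbba => bbbbbbbba
  | aababab => aabab => aab => a
  | aabbaaaab => abaaaab => baaaab => baaa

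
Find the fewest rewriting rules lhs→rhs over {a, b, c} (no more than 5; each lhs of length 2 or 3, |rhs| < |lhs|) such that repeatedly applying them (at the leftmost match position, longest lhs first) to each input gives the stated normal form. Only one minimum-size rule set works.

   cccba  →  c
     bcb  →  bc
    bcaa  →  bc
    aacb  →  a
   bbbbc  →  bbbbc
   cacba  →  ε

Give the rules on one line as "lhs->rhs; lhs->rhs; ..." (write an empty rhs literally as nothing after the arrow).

  | cccba => ccca => c
  | bcb => bc
  | bcaa => bca => bc
  | aacb => a

acb->; ca->c; cb->c; cca->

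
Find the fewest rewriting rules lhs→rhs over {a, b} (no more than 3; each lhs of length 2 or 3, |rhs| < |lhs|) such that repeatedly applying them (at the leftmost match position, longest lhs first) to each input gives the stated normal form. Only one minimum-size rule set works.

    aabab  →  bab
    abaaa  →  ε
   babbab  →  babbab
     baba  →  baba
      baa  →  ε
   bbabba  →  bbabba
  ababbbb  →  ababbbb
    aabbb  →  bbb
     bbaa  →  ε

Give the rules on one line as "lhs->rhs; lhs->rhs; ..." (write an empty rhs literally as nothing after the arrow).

  | aabab => bab
  | abaaa => aaaa => aa => ε
  | babbab
  | baba

aa->; baa->aa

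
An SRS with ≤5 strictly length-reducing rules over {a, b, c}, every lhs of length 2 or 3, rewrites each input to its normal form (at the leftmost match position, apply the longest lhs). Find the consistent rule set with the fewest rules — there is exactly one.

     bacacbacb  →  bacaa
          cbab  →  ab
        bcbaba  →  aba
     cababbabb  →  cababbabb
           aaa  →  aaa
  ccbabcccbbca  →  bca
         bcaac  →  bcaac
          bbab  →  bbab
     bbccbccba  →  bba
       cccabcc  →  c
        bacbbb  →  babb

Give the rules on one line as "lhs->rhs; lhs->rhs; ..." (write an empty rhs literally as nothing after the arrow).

  | bacacbacb => bacaacb => bacaa
  | cbab => ab
  | bcbaba => cbaba => aba
  | cababbabb

abc->b; bcb->cb; cb->; cbc->b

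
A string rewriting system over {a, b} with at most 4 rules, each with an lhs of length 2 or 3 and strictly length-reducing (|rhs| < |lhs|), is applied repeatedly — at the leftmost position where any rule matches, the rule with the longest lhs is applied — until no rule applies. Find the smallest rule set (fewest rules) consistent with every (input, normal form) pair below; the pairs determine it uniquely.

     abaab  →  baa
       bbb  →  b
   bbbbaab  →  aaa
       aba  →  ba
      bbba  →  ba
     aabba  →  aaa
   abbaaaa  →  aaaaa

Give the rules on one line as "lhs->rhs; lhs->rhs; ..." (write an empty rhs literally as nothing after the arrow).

  | abaab => baab => baa
  | bbb => ab => b
  | bbbbaab => abbaab => bbaab => aaab => aaa
  | aba => ba

aab->aa; ab->b; bb->a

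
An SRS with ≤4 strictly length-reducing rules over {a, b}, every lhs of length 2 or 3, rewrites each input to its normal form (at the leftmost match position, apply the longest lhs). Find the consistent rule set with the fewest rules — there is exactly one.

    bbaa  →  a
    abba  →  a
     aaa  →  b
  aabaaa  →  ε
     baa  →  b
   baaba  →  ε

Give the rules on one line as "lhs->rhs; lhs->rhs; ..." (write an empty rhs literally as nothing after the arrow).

aa->; aaa->b; bb->; bba->

  | bbaa => a
  | abba => a
  | aaa => b
  | aabaaa => baaa => bb => ε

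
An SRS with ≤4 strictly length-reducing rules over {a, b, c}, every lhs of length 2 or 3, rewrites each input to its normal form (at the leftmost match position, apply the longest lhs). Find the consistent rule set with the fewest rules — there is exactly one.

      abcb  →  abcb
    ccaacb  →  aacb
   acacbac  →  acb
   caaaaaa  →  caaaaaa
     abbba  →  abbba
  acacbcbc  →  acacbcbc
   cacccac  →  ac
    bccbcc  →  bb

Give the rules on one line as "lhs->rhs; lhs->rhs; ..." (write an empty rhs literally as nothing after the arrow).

acc->; bac->cb; cc->

  | abcb
  | ccaacb => aacb
  | acacbac => acaccb => acb
  | caaaaaa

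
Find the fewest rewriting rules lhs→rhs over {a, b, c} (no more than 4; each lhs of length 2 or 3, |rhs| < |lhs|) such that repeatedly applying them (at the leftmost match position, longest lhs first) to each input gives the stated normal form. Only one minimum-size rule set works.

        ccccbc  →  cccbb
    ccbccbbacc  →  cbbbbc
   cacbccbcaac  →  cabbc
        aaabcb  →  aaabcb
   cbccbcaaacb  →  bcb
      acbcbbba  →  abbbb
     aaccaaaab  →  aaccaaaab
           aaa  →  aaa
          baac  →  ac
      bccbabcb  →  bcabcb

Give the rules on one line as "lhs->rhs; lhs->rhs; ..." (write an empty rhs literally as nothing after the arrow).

ba->; cba->a; cbc->bb

  | ccccbc => cccbb
  | ccbccbbacc => cbbcbbacc => cbbcbcc => cbbbbc
  | cacbccbcaac => cabbcbcaac => cabbbbaac => cabbbac => cabbc
  | aaabcb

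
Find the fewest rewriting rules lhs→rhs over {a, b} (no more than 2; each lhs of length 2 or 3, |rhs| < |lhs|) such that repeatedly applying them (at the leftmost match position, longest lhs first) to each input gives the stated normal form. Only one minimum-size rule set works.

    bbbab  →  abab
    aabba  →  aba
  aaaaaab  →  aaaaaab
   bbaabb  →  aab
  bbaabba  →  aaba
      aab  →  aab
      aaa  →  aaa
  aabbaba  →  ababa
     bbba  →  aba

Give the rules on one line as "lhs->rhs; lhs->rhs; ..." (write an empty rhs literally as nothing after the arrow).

  | bbbab => abab
  | aabba => aba
  | aaaaaab
  | bbaabb => aaabb => aab

abb->b; bb->a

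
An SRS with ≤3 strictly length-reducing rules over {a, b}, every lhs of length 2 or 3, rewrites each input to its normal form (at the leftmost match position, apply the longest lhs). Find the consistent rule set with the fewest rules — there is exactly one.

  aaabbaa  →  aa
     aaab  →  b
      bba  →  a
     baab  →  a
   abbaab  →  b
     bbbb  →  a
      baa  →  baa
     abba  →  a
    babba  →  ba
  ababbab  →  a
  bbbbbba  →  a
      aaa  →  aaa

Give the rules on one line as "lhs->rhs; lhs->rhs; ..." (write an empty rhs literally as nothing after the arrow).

  | aaabbaa => aabbaa => abbaa => bbaa => aa
  | aaab => aab => ab => b
  | bba => a
  | baab => bab => bb => a

ab->b; bb->a; bba->a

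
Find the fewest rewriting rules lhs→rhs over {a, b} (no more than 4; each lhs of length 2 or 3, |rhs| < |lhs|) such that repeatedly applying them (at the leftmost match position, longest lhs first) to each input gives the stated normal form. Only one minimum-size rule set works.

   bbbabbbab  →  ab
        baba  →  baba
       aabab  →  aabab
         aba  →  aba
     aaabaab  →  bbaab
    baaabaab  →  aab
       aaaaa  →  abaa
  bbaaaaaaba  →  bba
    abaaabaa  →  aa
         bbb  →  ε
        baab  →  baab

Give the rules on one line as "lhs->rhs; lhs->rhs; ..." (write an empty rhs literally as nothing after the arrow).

aaa->ab; abb->bb; bbb->

  | bbbabbbab => abbbab => bbbab => ab
  | baba
  | aabab
  | aba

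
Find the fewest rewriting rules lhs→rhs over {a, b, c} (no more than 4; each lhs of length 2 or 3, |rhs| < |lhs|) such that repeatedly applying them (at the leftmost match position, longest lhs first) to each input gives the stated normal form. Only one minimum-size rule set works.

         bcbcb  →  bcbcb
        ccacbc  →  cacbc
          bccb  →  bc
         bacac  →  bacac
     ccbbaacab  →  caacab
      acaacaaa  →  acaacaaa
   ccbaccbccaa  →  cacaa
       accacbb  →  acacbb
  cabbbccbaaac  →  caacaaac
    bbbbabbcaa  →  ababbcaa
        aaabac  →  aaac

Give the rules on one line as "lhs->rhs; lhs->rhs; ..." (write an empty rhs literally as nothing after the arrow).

  | bcbcb
  | ccacbc => cacbc
  | bccb => bcc => bc
  | bacac

aab->a; bbb->a; cc->c; ccb->cc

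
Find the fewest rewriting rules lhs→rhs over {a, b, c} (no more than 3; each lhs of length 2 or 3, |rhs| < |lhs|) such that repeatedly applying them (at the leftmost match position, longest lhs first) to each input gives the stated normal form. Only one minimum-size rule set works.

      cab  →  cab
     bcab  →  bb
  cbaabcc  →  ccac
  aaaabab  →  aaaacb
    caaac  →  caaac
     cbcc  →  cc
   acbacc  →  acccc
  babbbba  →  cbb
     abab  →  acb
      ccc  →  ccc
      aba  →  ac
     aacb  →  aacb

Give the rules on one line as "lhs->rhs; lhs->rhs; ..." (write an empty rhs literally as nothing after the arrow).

  | cab
  | bcab => bb
  | cbaabcc => ccabcc => ccac
  | aaaabab => aaaacb

ba->c; bc->; bca->b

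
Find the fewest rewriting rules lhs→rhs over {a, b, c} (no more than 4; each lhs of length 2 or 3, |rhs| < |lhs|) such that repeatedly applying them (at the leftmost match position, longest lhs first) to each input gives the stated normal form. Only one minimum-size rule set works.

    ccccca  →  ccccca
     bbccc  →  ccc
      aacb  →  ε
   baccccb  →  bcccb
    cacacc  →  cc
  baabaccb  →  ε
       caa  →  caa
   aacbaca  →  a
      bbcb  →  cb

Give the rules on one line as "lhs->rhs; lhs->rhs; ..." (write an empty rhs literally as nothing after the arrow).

  | ccccca
  | bbccc => ccc
  | aacb => ab => ε
  | baccccb => bcccb

ab->; ac->; bb->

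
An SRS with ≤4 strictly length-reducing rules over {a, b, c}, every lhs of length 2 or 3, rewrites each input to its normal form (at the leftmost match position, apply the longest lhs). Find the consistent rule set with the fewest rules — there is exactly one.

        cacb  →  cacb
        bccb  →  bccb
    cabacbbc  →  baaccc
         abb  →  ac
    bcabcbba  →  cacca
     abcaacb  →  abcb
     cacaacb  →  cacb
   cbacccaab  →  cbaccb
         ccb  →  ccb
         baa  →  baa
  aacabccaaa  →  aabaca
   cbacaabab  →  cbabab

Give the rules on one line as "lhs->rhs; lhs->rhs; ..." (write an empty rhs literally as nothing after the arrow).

bb->c; caa->; cab->ba

  | cacb
  | bccb
  | cabacbbc => baacbbc => baaccc
  | abb => ac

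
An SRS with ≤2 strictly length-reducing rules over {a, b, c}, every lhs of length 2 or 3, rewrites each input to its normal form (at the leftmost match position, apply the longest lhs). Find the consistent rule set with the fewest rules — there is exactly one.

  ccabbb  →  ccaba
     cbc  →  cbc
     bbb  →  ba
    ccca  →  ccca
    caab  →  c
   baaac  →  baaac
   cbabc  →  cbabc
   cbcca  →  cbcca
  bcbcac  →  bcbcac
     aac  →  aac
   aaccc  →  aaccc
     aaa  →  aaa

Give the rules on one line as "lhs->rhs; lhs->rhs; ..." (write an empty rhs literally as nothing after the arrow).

aab->; bbb->ba

  | ccabbb => ccaba
  | cbc
  | bbb => ba
  | ccca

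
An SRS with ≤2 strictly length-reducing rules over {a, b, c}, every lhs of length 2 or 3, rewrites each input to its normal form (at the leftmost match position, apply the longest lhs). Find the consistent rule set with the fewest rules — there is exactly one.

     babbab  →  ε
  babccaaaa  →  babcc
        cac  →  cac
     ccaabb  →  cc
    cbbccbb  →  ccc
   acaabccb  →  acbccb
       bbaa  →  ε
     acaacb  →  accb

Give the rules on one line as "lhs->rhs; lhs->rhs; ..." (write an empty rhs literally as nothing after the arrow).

  | babbab => baab => bb => ε
  | babccaaaa => babccaa => babcc
  | cac
  | ccaabb => ccbb => cc

aa->; bb->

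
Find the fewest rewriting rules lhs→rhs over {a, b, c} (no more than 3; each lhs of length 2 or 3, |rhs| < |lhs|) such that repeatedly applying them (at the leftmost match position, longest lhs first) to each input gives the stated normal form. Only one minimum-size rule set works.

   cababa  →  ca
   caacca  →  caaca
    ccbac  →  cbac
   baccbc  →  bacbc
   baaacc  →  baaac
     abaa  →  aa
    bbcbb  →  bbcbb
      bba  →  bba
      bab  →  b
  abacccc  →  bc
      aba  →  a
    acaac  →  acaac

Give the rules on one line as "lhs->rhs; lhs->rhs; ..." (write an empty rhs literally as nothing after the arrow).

  | cababa => caba => ca
  | caacca => caaca
  | ccbac => cbac
  | baccbc => bacbc

ab->; cc->c; ccc->bb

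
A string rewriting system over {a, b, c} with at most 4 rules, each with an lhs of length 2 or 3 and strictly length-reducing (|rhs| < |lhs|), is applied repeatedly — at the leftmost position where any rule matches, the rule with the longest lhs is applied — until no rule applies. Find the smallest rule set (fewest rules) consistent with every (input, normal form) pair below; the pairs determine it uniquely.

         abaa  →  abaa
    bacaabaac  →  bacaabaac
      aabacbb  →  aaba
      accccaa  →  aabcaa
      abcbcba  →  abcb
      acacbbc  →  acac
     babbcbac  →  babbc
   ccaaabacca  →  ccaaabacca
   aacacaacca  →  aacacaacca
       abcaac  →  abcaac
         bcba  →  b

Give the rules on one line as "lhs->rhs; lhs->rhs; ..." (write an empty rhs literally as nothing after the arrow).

cba->; cbb->; ccc->ab

  | abaa
  | bacaabaac
  | aabacbb => aaba
  | accccaa => aabcaa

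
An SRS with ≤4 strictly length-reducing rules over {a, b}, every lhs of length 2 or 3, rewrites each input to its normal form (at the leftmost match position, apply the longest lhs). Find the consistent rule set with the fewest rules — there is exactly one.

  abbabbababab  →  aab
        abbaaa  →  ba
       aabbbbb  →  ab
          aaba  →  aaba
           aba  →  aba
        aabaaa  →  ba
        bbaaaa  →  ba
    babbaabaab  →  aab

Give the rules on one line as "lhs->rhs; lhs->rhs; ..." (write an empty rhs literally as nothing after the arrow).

aaa->ba; baa->aa; bab->b; bb->a

  | abbabbababab => aaabbababab => babbababab => bbababab => aababab => aabab => aab
  | abbaaa => aaaaa => baaa => aaa => ba
  | aabbbbb => aaabbb => babbb => bbb => ab
  | aaba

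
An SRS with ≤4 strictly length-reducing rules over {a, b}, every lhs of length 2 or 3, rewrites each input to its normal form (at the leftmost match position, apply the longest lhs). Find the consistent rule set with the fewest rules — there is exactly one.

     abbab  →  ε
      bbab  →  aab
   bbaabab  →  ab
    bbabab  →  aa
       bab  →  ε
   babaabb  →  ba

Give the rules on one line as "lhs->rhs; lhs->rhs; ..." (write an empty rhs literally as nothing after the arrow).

  | abbab => aaab => bab => ε
  | bbab => aab
  | bbaabab => aaabab => babab => ab
  | bbabab => aabab => aa

aaa->ba; bab->; bb->a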